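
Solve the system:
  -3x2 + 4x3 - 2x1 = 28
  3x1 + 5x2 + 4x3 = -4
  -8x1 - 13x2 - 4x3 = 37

no solution

Row-reduce:
R1 ← R1 / (-2).
R2 ← R2 − 3·R1.
R3 ← R3 + 8·R1.
R2 ← R2 / (1/2).
R1 ← R1 − 3/2·R2.
R3 ← R3 + 1·R2.
Row 3 reduces to 0 = 1, a contradiction. The system is inconsistent.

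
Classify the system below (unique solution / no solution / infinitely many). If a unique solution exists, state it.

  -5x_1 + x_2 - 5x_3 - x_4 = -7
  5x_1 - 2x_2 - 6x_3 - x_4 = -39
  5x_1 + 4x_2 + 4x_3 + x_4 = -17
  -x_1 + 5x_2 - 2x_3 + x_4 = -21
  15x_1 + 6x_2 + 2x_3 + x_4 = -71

Row-reduce:
R1 ← R1 / (-5).
R2 ← R2 − 5·R1.
R3 ← R3 − 5·R1.
R4 ← R4 + 1·R1.
R5 ← R5 − 15·R1.
R2 ← R2 / (-1).
R1 ← R1 + 1/5·R2.
R3 ← R3 − 5·R2.
R4 ← R4 − 24/5·R2.
R5 ← R5 − 9·R2.
R3 ← R3 / (-56).
R1 ← R1 − 16/5·R3.
R2 ← R2 − 11·R3.
R4 ← R4 + 269/5·R3.
R5 ← R5 + 112·R3.
R4 ← R4 / (169/140).
R1 ← R1 − 1/35·R4.
R2 ← R2 − 1/28·R4.
R3 ← R3 − 5/28·R4.
Row 5 reduces to 0 = 2, a contradiction. The system is inconsistent.

no solution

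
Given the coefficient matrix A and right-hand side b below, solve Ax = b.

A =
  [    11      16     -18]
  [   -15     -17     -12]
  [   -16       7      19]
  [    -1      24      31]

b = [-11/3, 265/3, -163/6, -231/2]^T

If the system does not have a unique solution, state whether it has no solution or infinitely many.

x_1 = -2, x_2 = -5/3, x_3 = -5/2

Row-reduce the augmented matrix:
R1 ← R1 / (11).
R2 ← R2 + 15·R1.
R3 ← R3 + 16·R1.
R4 ← R4 + 1·R1.
R2 ← R2 / (53/11).
R1 ← R1 − 16/11·R2.
R3 ← R3 − 333/11·R2.
R4 ← R4 − 280/11·R2.
R3 ← R3 / (11789/53).
R1 ← R1 − 498/53·R3.
R2 ← R2 + 402/53·R3.
R4 ← R4 − 11789/53·R3.
R4 reduces to 0 = 0, so the extra equation is consistent.
Reading off the reduced rows gives x_1 = -2, x_2 = -5/3, x_3 = -5/2.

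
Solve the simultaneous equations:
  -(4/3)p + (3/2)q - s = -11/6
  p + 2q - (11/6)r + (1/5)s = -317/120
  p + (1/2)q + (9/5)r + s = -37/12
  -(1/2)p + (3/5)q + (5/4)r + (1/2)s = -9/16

Row-reduce the augmented matrix:
R1 ← R1 / (-4/3).
R2 ← R2 − 1·R1.
R3 ← R3 − 1·R1.
R4 ← R4 + 1/2·R1.
R2 ← R2 / (25/8).
R1 ← R1 + 9/8·R2.
R3 ← R3 − 13/8·R2.
R4 ← R4 − 3/80·R2.
R3 ← R3 / (413/150).
R1 ← R1 + 33/50·R3.
R2 ← R2 + 44/75·R3.
R4 ← R4 − 159/125·R3.
R4 ← R4 / (32729/51625).
R1 ← R1 − 7026/10325·R4.
R2 ← R2 + 638/10325·R4.
R3 ← R3 − 402/2065·R4.
Reading off the reduced rows gives p = -2, q = -5/3, r = -5/4, s = 2.

p = -2, q = -5/3, r = -5/4, s = 2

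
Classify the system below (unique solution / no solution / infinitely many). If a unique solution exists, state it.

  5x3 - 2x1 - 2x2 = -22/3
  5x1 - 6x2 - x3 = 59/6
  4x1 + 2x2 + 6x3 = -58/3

Row-reduce the augmented matrix:
R1 ← R1 / (-2).
R2 ← R2 − 5·R1.
R3 ← R3 − 4·R1.
R2 ← R2 / (-11).
R1 ← R1 − 1·R2.
R3 ← R3 + 2·R2.
R3 ← R3 / (153/11).
R1 ← R1 + 16/11·R3.
R2 ← R2 + 23/22·R3.
Reading off the reduced rows gives x1 = -1/2, x2 = -5/3, x3 = -7/3.

x1 = -1/2, x2 = -5/3, x3 = -7/3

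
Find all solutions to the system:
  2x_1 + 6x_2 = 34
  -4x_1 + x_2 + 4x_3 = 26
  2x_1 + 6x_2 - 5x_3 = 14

Row-reduce the augmented matrix:
R1 ← R1 / (2).
R2 ← R2 + 4·R1.
R3 ← R3 − 2·R1.
R2 ← R2 / (13).
R1 ← R1 − 3·R2.
R3 ← R3 / (-5).
R1 ← R1 + 12/13·R3.
R2 ← R2 − 4/13·R3.
Reading off the reduced rows gives x_1 = -1, x_2 = 6, x_3 = 4.

x_1 = -1, x_2 = 6, x_3 = 4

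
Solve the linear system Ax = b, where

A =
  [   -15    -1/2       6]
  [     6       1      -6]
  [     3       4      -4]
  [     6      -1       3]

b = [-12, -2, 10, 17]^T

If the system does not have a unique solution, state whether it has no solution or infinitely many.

no solution

Row-reduce:
R1 ← R1 / (-15).
R2 ← R2 − 6·R1.
R3 ← R3 − 3·R1.
R4 ← R4 − 6·R1.
R2 ← R2 / (4/5).
R1 ← R1 − 1/30·R2.
R3 ← R3 − 39/10·R2.
R4 ← R4 + 6/5·R2.
R3 ← R3 / (59/4).
R1 ← R1 + 1/4·R3.
R2 ← R2 + 9/2·R3.
Row 4 reduces to 0 = 2, a contradiction. The system is inconsistent.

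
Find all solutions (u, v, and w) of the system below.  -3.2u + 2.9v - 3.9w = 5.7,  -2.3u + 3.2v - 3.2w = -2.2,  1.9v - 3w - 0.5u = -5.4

Row-reduce the augmented matrix:
R1 ← R1 / (-16/5).
R2 ← R2 + 23/10·R1.
R3 ← R3 + 1/2·R1.
R2 ← R2 / (357/320).
R1 ← R1 + 29/32·R2.
R3 ← R3 − 463/320·R2.
R3 ← R3 / (-6697/3570).
R1 ← R1 − 320/357·R3.
R2 ← R2 + 127/357·R3.
Reading off the reduced rows gives u = -6, v = -6, w = -1.

u = -6, v = -6, w = -1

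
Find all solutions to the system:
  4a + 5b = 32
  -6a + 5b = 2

Row-reduce the augmented matrix:
R1 ← R1 / (4).
R2 ← R2 + 6·R1.
R2 ← R2 / (25/2).
R1 ← R1 − 5/4·R2.
Reading off the reduced rows gives a = 3, b = 4.

a = 3, b = 4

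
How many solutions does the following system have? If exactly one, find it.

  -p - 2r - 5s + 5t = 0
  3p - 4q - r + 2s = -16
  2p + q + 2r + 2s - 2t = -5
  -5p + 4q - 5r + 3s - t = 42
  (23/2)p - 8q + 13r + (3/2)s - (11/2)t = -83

Row-reduce:
R1 ← R1 / (-1).
R2 ← R2 − 3·R1.
R3 ← R3 − 2·R1.
R4 ← R4 + 5·R1.
R5 ← R5 − 23/2·R1.
R2 ← R2 / (-4).
R3 ← R3 − 1·R2.
R4 ← R4 − 4·R2.
R5 ← R5 + 8·R2.
R3 ← R3 / (-15/4).
R1 ← R1 − 2·R3.
R2 ← R2 − 7/4·R3.
R4 ← R4 + 2·R3.
R5 ← R5 − 4·R3.
R4 ← R4 / (21).
R1 ← R1 + 1·R4.
R2 ← R2 + 2·R4.
R3 ← R3 − 3·R4.
R5 ← R5 + 42·R4.
Row 5 reduces to 0 = 1, a contradiction. The system is inconsistent.

no solution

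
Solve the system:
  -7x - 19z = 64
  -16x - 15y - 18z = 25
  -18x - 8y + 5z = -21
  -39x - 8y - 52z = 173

Row-reduce:
R1 ← R1 / (-7).
R2 ← R2 + 16·R1.
R3 ← R3 + 18·R1.
R4 ← R4 + 39·R1.
R2 ← R2 / (-15).
R3 ← R3 + 8·R2.
R4 ← R4 + 8·R2.
R3 ← R3 / (4231/105).
R1 ← R1 − 19/7·R3.
R2 ← R2 + 178/105·R3.
R4 ← R4 − 4231/105·R3.
Row 4 reduces to 0 = 2, a contradiction. The system is inconsistent.

no solution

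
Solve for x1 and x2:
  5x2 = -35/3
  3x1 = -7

Row-reduce the augmented matrix:
Swap R1 and R2.
R1 ← R1 / (3).
R2 ← R2 / (5).
Reading off the reduced rows gives x1 = -7/3, x2 = -7/3.

x1 = -7/3, x2 = -7/3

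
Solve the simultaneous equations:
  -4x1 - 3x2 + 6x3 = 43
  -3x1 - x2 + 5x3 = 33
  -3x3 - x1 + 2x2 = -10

Row-reduce the augmented matrix:
R1 ← R1 / (-4).
R2 ← R2 + 3·R1.
R3 ← R3 + 1·R1.
R2 ← R2 / (5/4).
R1 ← R1 − 3/4·R2.
R3 ← R3 − 11/4·R2.
R3 ← R3 / (-28/5).
R1 ← R1 + 9/5·R3.
R2 ← R2 − 2/5·R3.
Reading off the reduced rows gives x1 = -4, x2 = -1, x3 = 4.

x1 = -4, x2 = -1, x3 = 4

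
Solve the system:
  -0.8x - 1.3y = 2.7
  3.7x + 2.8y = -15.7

x = -5, y = 1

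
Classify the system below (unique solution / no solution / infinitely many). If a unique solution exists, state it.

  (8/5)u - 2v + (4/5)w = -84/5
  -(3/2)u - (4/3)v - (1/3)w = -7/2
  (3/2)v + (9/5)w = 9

Row-reduce the augmented matrix:
R1 ← R1 / (8/5).
R2 ← R2 + 3/2·R1.
R2 ← R2 / (-77/24).
R1 ← R1 + 5/4·R2.
R3 ← R3 − 3/2·R2.
R3 ← R3 / (768/385).
R1 ← R1 − 26/77·R3.
R2 ← R2 + 10/77·R3.
Reading off the reduced rows gives u = -3, v = 6, w = 0.

u = -3, v = 6, w = 0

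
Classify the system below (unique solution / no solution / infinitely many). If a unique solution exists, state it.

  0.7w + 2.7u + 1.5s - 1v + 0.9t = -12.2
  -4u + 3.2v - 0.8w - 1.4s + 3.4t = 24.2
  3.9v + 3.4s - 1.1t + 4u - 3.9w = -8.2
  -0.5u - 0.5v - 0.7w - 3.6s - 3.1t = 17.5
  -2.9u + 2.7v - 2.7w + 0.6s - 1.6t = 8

u = -1, v = -1, w = -6, s = -6, t = 3

Row-reduce the augmented matrix:
R1 ← R1 / (27/10).
R2 ← R2 + 4·R1.
R3 ← R3 − 4·R1.
R4 ← R4 + 1/2·R1.
R5 ← R5 + 29/10·R1.
R2 ← R2 / (232/135).
R1 ← R1 + 10/27·R2.
R3 ← R3 − 1453/270·R2.
R4 ← R4 + 37/54·R2.
R5 ← R5 − 439/270·R2.
R3 ← R3 / (-1647/290).
R1 ← R1 − 9/29·R3.
R2 ← R2 − 4/29·R3.
R4 ← R4 + 69/145·R3.
R5 ← R5 + 63/29·R3.
R4 ← R4 / (-126373/43920).
R1 ← R1 − 961/1464·R4.
R2 ← R2 − 5857/13176·R4.
R3 ← R3 − 3241/13176·R4.
R5 ← R5 − 5761/2928·R4.
R5 ← R5 / (2226929/1263730).
R1 ← R1 − 63402/126373·R5.
R2 ← R2 − 908741/379119·R5.
R3 ← R3 − 1164842/379119·R5.
R4 ← R4 + 17555/126373·R5.
Reading off the reduced rows gives u = -1, v = -1, w = -6, s = -6, t = 3.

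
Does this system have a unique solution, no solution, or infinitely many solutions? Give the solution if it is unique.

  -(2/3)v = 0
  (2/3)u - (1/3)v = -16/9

u = -8/3, v = 0

Row-reduce the augmented matrix:
Swap R1 and R2.
R1 ← R1 / (2/3).
R2 ← R2 / (-2/3).
R1 ← R1 + 1/2·R2.
Reading off the reduced rows gives u = -8/3, v = 0.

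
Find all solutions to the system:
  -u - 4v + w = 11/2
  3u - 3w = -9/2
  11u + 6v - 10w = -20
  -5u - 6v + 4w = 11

u = 1, v = -1, w = 5/2

Row-reduce the augmented matrix:
R1 ← R1 / (-1).
R2 ← R2 − 3·R1.
R3 ← R3 − 11·R1.
R4 ← R4 + 5·R1.
R2 ← R2 / (-12).
R1 ← R1 − 4·R2.
R3 ← R3 + 38·R2.
R4 ← R4 − 14·R2.
R1 ← R1 + 1·R3.
R4 ← R4 + 1·R3.
R4 reduces to 0 = 0, so the extra equation is consistent.
Reading off the reduced rows gives u = 1, v = -1, w = 5/2.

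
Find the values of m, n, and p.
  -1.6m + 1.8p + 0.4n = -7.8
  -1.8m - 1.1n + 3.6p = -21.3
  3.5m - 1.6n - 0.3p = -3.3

m = 0, n = 3, p = -5

Row-reduce the augmented matrix:
R1 ← R1 / (-8/5).
R2 ← R2 + 9/5·R1.
R3 ← R3 − 7/2·R1.
R2 ← R2 / (-31/20).
R1 ← R1 + 1/4·R2.
R3 ← R3 + 29/40·R2.
R3 ← R3 / (3597/1240).
R1 ← R1 + 171/124·R3.
R2 ← R2 + 63/62·R3.
Reading off the reduced rows gives m = 0, n = 3, p = -5.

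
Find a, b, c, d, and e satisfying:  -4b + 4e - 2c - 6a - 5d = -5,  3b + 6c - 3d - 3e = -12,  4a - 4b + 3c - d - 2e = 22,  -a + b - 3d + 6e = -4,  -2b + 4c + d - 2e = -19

a = 6, b = -1, c = -5, d = -5, e = -2

Row-reduce the augmented matrix:
R1 ← R1 / (-6).
R3 ← R3 − 4·R1.
R4 ← R4 + 1·R1.
R2 ← R2 / (3).
R1 ← R1 − 2/3·R2.
R3 ← R3 + 20/3·R2.
R4 ← R4 − 5/3·R2.
R5 ← R5 + 2·R2.
R3 ← R3 / (15).
R1 ← R1 + 1·R3.
R2 ← R2 − 2·R3.
R4 ← R4 + 3·R3.
R5 ← R5 − 8·R3.
R4 ← R4 / (-27/10).
R1 ← R1 − 23/30·R4.
R2 ← R2 − 7/15·R4.
R3 ← R3 + 11/15·R4.
R5 ← R5 − 73/15·R4.
R5 ← R5 / (782/81).
R1 ← R1 − 101/81·R5.
R2 ← R2 − 65/81·R5.
R3 ← R3 + 160/81·R5.
R4 ← R4 + 58/27·R5.
Reading off the reduced rows gives a = 6, b = -1, c = -5, d = -5, e = -2.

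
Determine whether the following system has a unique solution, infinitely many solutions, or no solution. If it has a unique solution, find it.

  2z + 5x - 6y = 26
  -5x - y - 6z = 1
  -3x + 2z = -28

Row-reduce the augmented matrix:
R1 ← R1 / (5).
R2 ← R2 + 5·R1.
R3 ← R3 + 3·R1.
R2 ← R2 / (-7).
R1 ← R1 + 6/5·R2.
R3 ← R3 + 18/5·R2.
R3 ← R3 / (184/35).
R1 ← R1 − 38/35·R3.
R2 ← R2 − 4/7·R3.
Reading off the reduced rows gives x = 6, y = -1, z = -5.

x = 6, y = -1, z = -5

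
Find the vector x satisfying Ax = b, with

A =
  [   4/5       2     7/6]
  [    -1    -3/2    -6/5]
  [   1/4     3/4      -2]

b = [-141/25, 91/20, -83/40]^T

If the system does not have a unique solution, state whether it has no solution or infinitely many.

x_1 = -4/5, x_2 = -5/2, x_3 = 0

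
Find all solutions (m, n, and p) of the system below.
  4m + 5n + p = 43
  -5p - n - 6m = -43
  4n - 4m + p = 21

m = 2, n = 6, p = 5

Row-reduce the augmented matrix:
R1 ← R1 / (4).
R2 ← R2 + 6·R1.
R3 ← R3 + 4·R1.
R2 ← R2 / (13/2).
R1 ← R1 − 5/4·R2.
R3 ← R3 − 9·R2.
R3 ← R3 / (89/13).
R1 ← R1 − 12/13·R3.
R2 ← R2 + 7/13·R3.
Reading off the reduced rows gives m = 2, n = 6, p = 5.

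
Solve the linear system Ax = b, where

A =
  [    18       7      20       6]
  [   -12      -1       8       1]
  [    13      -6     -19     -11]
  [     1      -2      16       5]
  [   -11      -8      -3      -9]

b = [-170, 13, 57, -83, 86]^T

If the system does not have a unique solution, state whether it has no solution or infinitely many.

Row-reduce:
R1 ← R1 / (18).
R2 ← R2 + 12·R1.
R3 ← R3 − 13·R1.
R4 ← R4 − 1·R1.
R5 ← R5 + 11·R1.
R2 ← R2 / (11/3).
R1 ← R1 − 7/18·R2.
R3 ← R3 + 199/18·R2.
R4 ← R4 + 43/18·R2.
R5 ← R5 + 67/18·R2.
R3 ← R3 / (1019/33).
R1 ← R1 + 38/33·R3.
R2 ← R2 − 64/11·R3.
R4 ← R4 − 950/33·R3.
R5 ← R5 − 1019/33·R3.
R4 ← R4 / (16639/2038).
R1 ← R1 + 421/2038·R4.
R2 ← R2 − 1439/1019·R4.
R3 ← R3 + 17/2038·R4.
Row 5 reduces to 0 = 3, a contradiction. The system is inconsistent.

no solution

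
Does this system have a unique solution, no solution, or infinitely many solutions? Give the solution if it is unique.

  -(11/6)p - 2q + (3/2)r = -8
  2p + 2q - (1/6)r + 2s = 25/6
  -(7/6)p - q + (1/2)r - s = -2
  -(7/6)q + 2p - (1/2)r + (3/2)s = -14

p = -3, q = 6, r = -1, s = -1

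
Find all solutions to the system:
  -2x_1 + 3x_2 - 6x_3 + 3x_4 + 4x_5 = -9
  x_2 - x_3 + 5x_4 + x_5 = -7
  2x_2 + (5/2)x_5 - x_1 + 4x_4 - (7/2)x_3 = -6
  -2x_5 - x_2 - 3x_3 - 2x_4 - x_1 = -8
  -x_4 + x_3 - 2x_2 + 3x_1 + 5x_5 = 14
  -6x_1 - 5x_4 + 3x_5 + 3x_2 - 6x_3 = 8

no solution

Row-reduce:
R1 ← R1 / (-2).
R3 ← R3 + 1·R1.
R4 ← R4 + 1·R1.
R5 ← R5 − 3·R1.
R6 ← R6 + 6·R1.
R1 ← R1 + 3/2·R2.
R3 ← R3 − 1/2·R2.
R4 ← R4 + 5/2·R2.
R5 ← R5 − 5/2·R2.
R6 ← R6 + 6·R2.
Swap R3 and R4.
R3 ← R3 / (-5/2).
R1 ← R1 − 3/2·R3.
R2 ← R2 + 1·R3.
R5 ← R5 + 11/2·R3.
R6 ← R6 − 6·R3.
Swap R4 and R5.
R4 ← R4 / (-144/5).
R1 ← R1 − 57/5·R4.
R2 ← R2 − 7/5·R4.
R3 ← R3 + 18/5·R4.
R6 ← R6 − 188/5·R4.
Swap R5 and R6.
R5 ← R5 / (317/36).
R1 ← R1 − 157/48·R5.
R2 ← R2 − 313/144·R5.
R3 ← R3 + 7/8·R5.
R4 ← R4 + 59/144·R5.
Row 6 reduces to 0 = 2, a contradiction. The system is inconsistent.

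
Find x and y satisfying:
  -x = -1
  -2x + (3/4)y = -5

x = 1, y = -4

Row-reduce the augmented matrix:
R1 ← R1 / (-1).
R2 ← R2 + 2·R1.
R2 ← R2 / (3/4).
Reading off the reduced rows gives x = 1, y = -4.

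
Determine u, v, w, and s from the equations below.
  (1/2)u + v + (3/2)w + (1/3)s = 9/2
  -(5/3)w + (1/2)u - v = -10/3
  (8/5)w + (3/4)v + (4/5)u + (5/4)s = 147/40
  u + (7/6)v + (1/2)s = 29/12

u = 2, v = 1, w = 2, s = -3/2

Row-reduce the augmented matrix:
R1 ← R1 / (1/2).
R2 ← R2 − 1/2·R1.
R3 ← R3 − 4/5·R1.
R4 ← R4 − 1·R1.
R2 ← R2 / (-2).
R1 ← R1 − 2·R2.
R3 ← R3 + 17/20·R2.
R4 ← R4 + 5/6·R2.
R3 ← R3 / (131/240).
R1 ← R1 + 1/6·R3.
R2 ← R2 − 19/12·R3.
R4 ← R4 + 121/72·R3.
R4 ← R4 / (3083/1179).
R1 ← R1 − 78/131·R4.
R2 ← R2 + 913/393·R4.
R3 ← R3 − 206/131·R4.
Reading off the reduced rows gives u = 2, v = 1, w = 2, s = -3/2.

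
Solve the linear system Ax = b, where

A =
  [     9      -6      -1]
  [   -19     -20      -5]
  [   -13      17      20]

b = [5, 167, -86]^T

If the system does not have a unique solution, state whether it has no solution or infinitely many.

Row-reduce the augmented matrix:
R1 ← R1 / (9).
R2 ← R2 + 19·R1.
R3 ← R3 + 13·R1.
R2 ← R2 / (-98/3).
R1 ← R1 + 2/3·R2.
R3 ← R3 − 25/3·R2.
R3 ← R3 / (2461/147).
R1 ← R1 − 5/147·R3.
R2 ← R2 − 32/147·R3.
Reading off the reduced rows gives x_1 = -3, x_2 = -5, x_3 = -2.

x_1 = -3, x_2 = -5, x_3 = -2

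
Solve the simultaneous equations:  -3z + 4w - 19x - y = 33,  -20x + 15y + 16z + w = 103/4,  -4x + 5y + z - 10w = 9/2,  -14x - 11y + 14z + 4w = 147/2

Row-reduce the augmented matrix:
R1 ← R1 / (-19).
R2 ← R2 + 20·R1.
R3 ← R3 + 4·R1.
R4 ← R4 + 14·R1.
R2 ← R2 / (305/19).
R1 ← R1 − 1/19·R2.
R3 ← R3 − 99/19·R2.
R4 ← R4 + 195/19·R2.
R3 ← R3 / (-1399/305).
R1 ← R1 − 29/305·R3.
R2 ← R2 − 364/305·R3.
R4 ← R4 − 1736/61·R3.
R4 ← R4 / (-86463/1399).
R1 ← R1 + 564/1399·R4.
R2 ← R2 + 3847/1399·R4.
R3 ← R3 − 2989/1399·R4.
Reading off the reduced rows gives x = -2, y = -5/2, z = 3/2, w = -3/4.

x = -2, y = -5/2, z = 3/2, w = -3/4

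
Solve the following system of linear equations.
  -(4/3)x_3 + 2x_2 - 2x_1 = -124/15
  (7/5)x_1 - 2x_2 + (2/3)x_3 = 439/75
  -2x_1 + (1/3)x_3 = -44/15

x_1 = 9/5, x_2 = -1, x_3 = 2

Row-reduce the augmented matrix:
R1 ← R1 / (-2).
R2 ← R2 − 7/5·R1.
R3 ← R3 + 2·R1.
R2 ← R2 / (-3/5).
R1 ← R1 + 1·R2.
R3 ← R3 + 2·R2.
R3 ← R3 / (23/9).
R1 ← R1 − 10/9·R3.
R2 ← R2 − 4/9·R3.
Reading off the reduced rows gives x_1 = 9/5, x_2 = -1, x_3 = 2.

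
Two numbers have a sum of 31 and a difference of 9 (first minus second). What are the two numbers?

first number: 20, second number: 11

Let x = first number, y = second number.
  x + y = 31
  -y + x = 9
From equation 1: x = 31 − y.
Substitute into equation 2 and solve: y = 11.
Then x = 20.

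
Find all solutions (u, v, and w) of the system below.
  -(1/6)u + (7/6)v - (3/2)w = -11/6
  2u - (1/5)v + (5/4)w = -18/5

infinitely many solutions

Row-reduce:
R1 ← R1 / (-1/6).
R2 ← R2 − 2·R1.
R2 ← R2 / (69/5).
R1 ← R1 + 7·R2.
Rank is 2 with 3 unknowns, leaving w free.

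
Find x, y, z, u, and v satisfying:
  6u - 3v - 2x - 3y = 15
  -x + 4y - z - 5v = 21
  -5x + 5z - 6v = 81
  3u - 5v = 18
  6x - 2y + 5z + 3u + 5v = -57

Row-reduce the augmented matrix:
R1 ← R1 / (-2).
R2 ← R2 + 1·R1.
R3 ← R3 + 5·R1.
R5 ← R5 − 6·R1.
R2 ← R2 / (11/2).
R1 ← R1 − 3/2·R2.
R3 ← R3 − 15/2·R2.
R5 ← R5 + 11·R2.
R3 ← R3 / (70/11).
R1 ← R1 − 3/11·R3.
R2 ← R2 + 2/11·R3.
R5 ← R5 − 3·R3.
R4 ← R4 / (3).
R1 ← R1 + 12/7·R4.
R2 ← R2 + 6/7·R4.
R3 ← R3 + 12/7·R4.
R5 ← R5 − 141/7·R4.
R5 ← R5 / (1373/70).
R1 ← R1 + 47/70·R5.
R2 ← R2 + 66/35·R5.
R3 ← R3 + 131/70·R5.
R4 ← R4 + 5/3·R5.
Reading off the reduced rows gives x = -6, y = -3, z = 3, u = -4, v = -6.

x = -6, y = -3, z = 3, u = -4, v = -6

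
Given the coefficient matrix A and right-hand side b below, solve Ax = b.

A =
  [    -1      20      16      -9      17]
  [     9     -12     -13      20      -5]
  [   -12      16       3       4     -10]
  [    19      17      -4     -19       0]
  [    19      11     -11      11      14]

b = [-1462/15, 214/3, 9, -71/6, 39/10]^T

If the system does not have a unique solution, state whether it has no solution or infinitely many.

Row-reduce the augmented matrix:
R1 ← R1 / (-1).
R2 ← R2 − 9·R1.
R3 ← R3 + 12·R1.
R4 ← R4 − 19·R1.
R5 ← R5 − 19·R1.
R2 ← R2 / (168).
R1 ← R1 + 20·R2.
R3 ← R3 + 224·R2.
R4 ← R4 − 397·R2.
R5 ← R5 − 391·R2.
R3 ← R3 / (-43/3).
R1 ← R1 + 17/42·R3.
R2 ← R2 − 131/168·R3.
R4 ← R4 + 1607/168·R3.
R5 ← R5 + 1997/168·R3.
R4 ← R4 / (-22813/344).
R1 ← R1 − 75/86·R4.
R2 ← R2 − 449/344·R4.
R3 ← R3 + 92/43·R4.
R5 ← R5 + 14951/344·R4.
R5 ← R5 / (2651434/159691).
R1 ← R1 − 141223/159691·R5.
R2 ← R2 + 53191/159691·R5.
R3 ← R3 − 266138/159691·R5.
R4 ← R4 − 37602/159691·R5.
Reading off the reduced rows gives x_1 = 1/3, x_2 = -1/2, x_3 = -7/3, x_4 = 1, x_5 = -12/5.

x_1 = 1/3, x_2 = -1/2, x_3 = -7/3, x_4 = 1, x_5 = -12/5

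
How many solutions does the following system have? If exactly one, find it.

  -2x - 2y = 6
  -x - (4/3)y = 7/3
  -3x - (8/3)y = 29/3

Row-reduce the augmented matrix:
R1 ← R1 / (-2).
R2 ← R2 + 1·R1.
R3 ← R3 + 3·R1.
R2 ← R2 / (-1/3).
R1 ← R1 − 1·R2.
R3 ← R3 − 1/3·R2.
R3 reduces to 0 = 0, so the extra equation is consistent.
Reading off the reduced rows gives x = -5, y = 2.

x = -5, y = 2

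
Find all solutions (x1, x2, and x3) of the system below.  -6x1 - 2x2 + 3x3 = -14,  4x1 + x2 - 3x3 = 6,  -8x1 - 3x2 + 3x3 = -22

Row-reduce:
R1 ← R1 / (-6).
R2 ← R2 − 4·R1.
R3 ← R3 + 8·R1.
R2 ← R2 / (-1/3).
R1 ← R1 − 1/3·R2.
R3 ← R3 + 1/3·R2.
Rank is 2 with 3 unknowns, leaving x3 free.

infinitely many solutions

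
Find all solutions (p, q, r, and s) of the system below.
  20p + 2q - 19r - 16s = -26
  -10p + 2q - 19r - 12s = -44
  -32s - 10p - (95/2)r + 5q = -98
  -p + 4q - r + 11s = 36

no solution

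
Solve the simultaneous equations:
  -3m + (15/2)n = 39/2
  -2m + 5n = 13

infinitely many solutions

Row-reduce:
R1 ← R1 / (-3).
R2 ← R2 + 2·R1.
Rank is 1 with 2 unknowns, leaving n free.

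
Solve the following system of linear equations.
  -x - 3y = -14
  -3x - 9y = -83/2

no solution

Row-reduce:
R1 ← R1 / (-1).
R2 ← R2 + 3·R1.
Row 2 reduces to 0 = 1/2, a contradiction. The system is inconsistent.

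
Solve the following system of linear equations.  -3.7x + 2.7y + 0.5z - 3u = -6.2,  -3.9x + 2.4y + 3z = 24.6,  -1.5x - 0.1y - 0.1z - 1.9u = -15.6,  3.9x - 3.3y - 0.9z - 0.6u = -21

Row-reduce the augmented matrix:
R1 ← R1 / (-37/10).
R2 ← R2 + 39/10·R1.
R3 ← R3 + 3/2·R1.
R4 ← R4 − 39/10·R1.
R2 ← R2 / (-33/74).
R1 ← R1 + 27/37·R2.
R3 ← R3 + 221/185·R2.
R4 ← R4 + 84/185·R2.
R3 ← R3 / (-381/55).
R1 ← R1 + 46/11·R3.
R2 ← R2 + 61/11·R3.
R4 ← R4 + 159/55·R3.
R4 ← R4 / (-803/254).
R1 ← R1 − 443/381·R4.
R2 ← R2 − 181/762·R4.
R3 ← R3 − 1007/762·R4.
Reading off the reduced rows gives x = 2, y = 6, z = 6, u = 6.

x = 2, y = 6, z = 6, u = 6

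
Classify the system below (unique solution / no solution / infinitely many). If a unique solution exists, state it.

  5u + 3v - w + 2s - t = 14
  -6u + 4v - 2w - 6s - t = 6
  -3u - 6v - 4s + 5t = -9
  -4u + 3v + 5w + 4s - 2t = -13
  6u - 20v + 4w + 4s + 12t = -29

Row-reduce:
R1 ← R1 / (5).
R2 ← R2 + 6·R1.
R3 ← R3 + 3·R1.
R4 ← R4 + 4·R1.
R5 ← R5 − 6·R1.
R2 ← R2 / (38/5).
R1 ← R1 − 3/5·R2.
R3 ← R3 + 21/5·R2.
R4 ← R4 − 27/5·R2.
R5 ← R5 + 118/5·R2.
R3 ← R3 / (-45/19).
R1 ← R1 − 1/19·R3.
R2 ← R2 + 8/19·R3.
R4 ← R4 − 123/19·R3.
R5 ← R5 + 90/19·R3.
R4 ← R4 / (-74/15).
R1 ← R1 − 26/45·R4.
R2 ← R2 − 17/45·R4.
R3 ← R3 − 91/45·R4.
Row 5 reduces to 0 = 1, a contradiction. The system is inconsistent.

no solution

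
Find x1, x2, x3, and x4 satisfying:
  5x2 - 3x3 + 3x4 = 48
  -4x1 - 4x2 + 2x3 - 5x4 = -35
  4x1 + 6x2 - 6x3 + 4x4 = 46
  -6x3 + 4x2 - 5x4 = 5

x1 = -4, x2 = 6, x3 = -1, x4 = 5

Row-reduce the augmented matrix:
Swap R1 and R2.
R1 ← R1 / (-4).
R3 ← R3 − 4·R1.
R2 ← R2 / (5).
R1 ← R1 − 1·R2.
R3 ← R3 − 2·R2.
R4 ← R4 − 4·R2.
R3 ← R3 / (-14/5).
R1 ← R1 − 1/10·R3.
R2 ← R2 + 3/5·R3.
R4 ← R4 + 18/5·R3.
R4 ← R4 / (-32/7).
R1 ← R1 − 4/7·R4.
R2 ← R2 − 15/14·R4.
R3 ← R3 − 11/14·R4.
Reading off the reduced rows gives x1 = -4, x2 = 6, x3 = -1, x4 = 5.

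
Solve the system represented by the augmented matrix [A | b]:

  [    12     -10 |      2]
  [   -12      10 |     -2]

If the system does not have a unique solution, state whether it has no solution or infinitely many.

infinitely many solutions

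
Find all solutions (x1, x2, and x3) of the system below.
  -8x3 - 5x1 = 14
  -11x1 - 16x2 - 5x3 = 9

infinitely many solutions

Row-reduce:
R1 ← R1 / (-5).
R2 ← R2 + 11·R1.
R2 ← R2 / (-16).
Rank is 2 with 3 unknowns, leaving x3 free.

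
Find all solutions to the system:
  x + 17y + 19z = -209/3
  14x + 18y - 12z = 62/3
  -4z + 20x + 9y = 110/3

Row-reduce the augmented matrix:
R2 ← R2 − 14·R1.
R3 ← R3 − 20·R1.
R2 ← R2 / (-220).
R1 ← R1 − 17·R2.
R3 ← R3 + 331·R2.
R3 ← R3 / (3769/110).
R1 ← R1 + 273/110·R3.
R2 ← R2 − 139/110·R3.
Reading off the reduced rows gives x = 7/3, y = -2, z = -2.

x = 7/3, y = -2, z = -2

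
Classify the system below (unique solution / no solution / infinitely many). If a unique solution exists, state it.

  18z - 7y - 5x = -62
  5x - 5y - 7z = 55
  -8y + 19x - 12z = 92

Row-reduce the augmented matrix:
R1 ← R1 / (-5).
R2 ← R2 − 5·R1.
R3 ← R3 − 19·R1.
R2 ← R2 / (-12).
R1 ← R1 − 7/5·R2.
R3 ← R3 + 173/5·R2.
R3 ← R3 / (1481/60).
R1 ← R1 + 139/60·R3.
R2 ← R2 + 11/12·R3.
Reading off the reduced rows gives x = 0, y = -4, z = -5.

x = 0, y = -4, z = -5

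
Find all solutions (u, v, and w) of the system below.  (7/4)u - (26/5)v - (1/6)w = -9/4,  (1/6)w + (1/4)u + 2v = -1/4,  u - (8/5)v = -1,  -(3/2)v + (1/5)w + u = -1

no solution

Row-reduce:
R1 ← R1 / (7/4).
R2 ← R2 − 1/4·R1.
R3 ← R3 − 1·R1.
R4 ← R4 − 1·R1.
R2 ← R2 / (96/35).
R1 ← R1 + 104/35·R2.
R3 ← R3 − 48/35·R2.
R4 ← R4 − 103/70·R2.
Swap R3 and R4.
R3 ← R3 / (139/720).
R1 ← R1 − 1/9·R3.
R2 ← R2 − 5/72·R3.
Row 4 reduces to 0 = 1/4, a contradiction. The system is inconsistent.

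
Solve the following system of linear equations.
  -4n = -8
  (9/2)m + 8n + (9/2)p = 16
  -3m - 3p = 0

infinitely many solutions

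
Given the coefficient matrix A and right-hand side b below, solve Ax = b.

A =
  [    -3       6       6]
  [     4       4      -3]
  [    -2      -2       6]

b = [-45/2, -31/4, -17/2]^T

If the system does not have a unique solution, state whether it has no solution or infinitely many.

x_1 = -2, x_2 = -2, x_3 = -11/4

Row-reduce the augmented matrix:
R1 ← R1 / (-3).
R2 ← R2 − 4·R1.
R3 ← R3 + 2·R1.
R2 ← R2 / (12).
R1 ← R1 + 2·R2.
R3 ← R3 + 6·R2.
R3 ← R3 / (9/2).
R1 ← R1 + 7/6·R3.
R2 ← R2 − 5/12·R3.
Reading off the reduced rows gives x_1 = -2, x_2 = -2, x_3 = -11/4.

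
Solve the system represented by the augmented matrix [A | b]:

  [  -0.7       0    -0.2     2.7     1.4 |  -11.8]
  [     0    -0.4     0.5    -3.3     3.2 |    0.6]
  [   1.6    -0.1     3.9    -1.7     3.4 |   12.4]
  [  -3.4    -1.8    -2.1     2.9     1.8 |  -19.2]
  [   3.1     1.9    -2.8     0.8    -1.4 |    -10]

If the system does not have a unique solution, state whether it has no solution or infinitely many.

x_1 = 2, x_2 = -4, x_3 = 4, x_4 = -2, x_5 = -3

Row-reduce the augmented matrix:
R1 ← R1 / (-7/10).
R3 ← R3 − 8/5·R1.
R4 ← R4 + 17/5·R1.
R5 ← R5 − 31/10·R1.
R2 ← R2 / (-2/5).
R3 ← R3 + 1/10·R2.
R4 ← R4 + 9/5·R2.
R5 ← R5 − 19/10·R2.
R3 ← R3 / (929/280).
R1 ← R1 − 2/7·R3.
R2 ← R2 + 5/4·R3.
R4 ← R4 + 473/140·R3.
R5 ← R5 + 367/280·R3.
R4 ← R4 / (9317/929).
R1 ← R1 + 4007/929·R4.
R2 ← R2 − 9518/929·R4.
R3 ← R3 − 1483/929·R4.
R5 ← R5 + 7669/9290·R4.
R5 ← R5 / (9866971/465850).
R1 ← R1 + 386787/46585·R5.
R2 ← R2 − 371288/46585·R5.
R3 ← R3 − 181493/46585·R5.
R4 ← R4 + 62679/46585·R5.
Reading off the reduced rows gives x_1 = 2, x_2 = -4, x_3 = 4, x_4 = -2, x_5 = -3.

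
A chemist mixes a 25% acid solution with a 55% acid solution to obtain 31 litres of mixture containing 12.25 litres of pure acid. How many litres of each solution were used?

litres of solution A: 16, litres of solution B: 15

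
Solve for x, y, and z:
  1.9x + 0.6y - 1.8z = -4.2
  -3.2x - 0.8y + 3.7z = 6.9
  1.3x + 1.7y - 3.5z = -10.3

Row-reduce the augmented matrix:
R1 ← R1 / (19/10).
R2 ← R2 + 16/5·R1.
R3 ← R3 − 13/10·R1.
R2 ← R2 / (4/19).
R1 ← R1 − 6/19·R2.
R3 ← R3 − 49/38·R2.
R3 ← R3 / (-509/80).
R1 ← R1 + 39/20·R3.
R2 ← R2 − 127/40·R3.
Reading off the reduced rows gives x = 0, y = -4, z = 1.

x = 0, y = -4, z = 1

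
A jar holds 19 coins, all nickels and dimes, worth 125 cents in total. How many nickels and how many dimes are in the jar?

nickels: 13, dimes: 6

Let n = nickels, d = dimes.
  n + d = 19
  5n + 10d = 125
Row-reduce the augmented matrix:
R2 ← R2 − 5·R1.
R2 ← R2 / (5).
R1 ← R1 − 1·R2.
Reading off the reduced rows gives n = 13, d = 6.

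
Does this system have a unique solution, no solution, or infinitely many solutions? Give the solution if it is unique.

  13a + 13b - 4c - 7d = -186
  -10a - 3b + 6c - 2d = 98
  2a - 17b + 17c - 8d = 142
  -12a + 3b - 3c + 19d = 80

a = -6, b = -6, c = 4, d = 2

Row-reduce the augmented matrix:
R1 ← R1 / (13).
R2 ← R2 + 10·R1.
R3 ← R3 − 2·R1.
R4 ← R4 + 12·R1.
R2 ← R2 / (7).
R1 ← R1 − 1·R2.
R3 ← R3 + 19·R2.
R4 ← R4 − 15·R2.
R3 ← R3 / (2325/91).
R1 ← R1 + 66/91·R3.
R2 ← R2 − 38/91·R3.
R4 ← R4 + 1179/91·R3.
R4 ← R4 / (11383/775).
R1 ← R1 + 193/775·R4.
R2 ← R2 + 476/775·R4.
R3 ← R3 + 818/775·R4.
Reading off the reduced rows gives a = -6, b = -6, c = 4, d = 2.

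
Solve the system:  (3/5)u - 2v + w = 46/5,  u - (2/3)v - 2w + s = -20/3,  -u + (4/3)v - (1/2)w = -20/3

Row-reduce:
R1 ← R1 / (3/5).
R2 ← R2 − 1·R1.
R3 ← R3 + 1·R1.
R2 ← R2 / (8/3).
R1 ← R1 + 10/3·R2.
R3 ← R3 + 2·R2.
R3 ← R3 / (-19/12).
R1 ← R1 + 35/12·R3.
R2 ← R2 + 11/8·R3.
Rank is 3 with 4 unknowns, leaving s free.

infinitely many solutions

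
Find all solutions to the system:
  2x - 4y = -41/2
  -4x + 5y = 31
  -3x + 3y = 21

no solution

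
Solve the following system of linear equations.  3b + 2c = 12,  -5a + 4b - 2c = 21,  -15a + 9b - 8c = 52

no solution

Row-reduce:
Swap R1 and R2.
R1 ← R1 / (-5).
R3 ← R3 + 15·R1.
R2 ← R2 / (3).
R1 ← R1 + 4/5·R2.
R3 ← R3 + 3·R2.
Row 3 reduces to 0 = 1, a contradiction. The system is inconsistent.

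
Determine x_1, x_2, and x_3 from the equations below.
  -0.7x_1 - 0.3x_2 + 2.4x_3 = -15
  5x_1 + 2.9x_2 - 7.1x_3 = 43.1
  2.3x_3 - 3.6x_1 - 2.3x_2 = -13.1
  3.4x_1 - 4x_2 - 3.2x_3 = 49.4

x_1 = 3, x_2 = -5, x_3 = -6

Row-reduce the augmented matrix:
R1 ← R1 / (-7/10).
R2 ← R2 − 5·R1.
R3 ← R3 + 18/5·R1.
R4 ← R4 − 17/5·R1.
R2 ← R2 / (53/70).
R1 ← R1 − 3/7·R2.
R3 ← R3 + 53/70·R2.
R4 ← R4 + 191/35·R2.
Swap R3 and R4.
R3 ← R3 / (21423/265).
R1 ← R1 + 483/53·R3.
R2 ← R2 − 703/53·R3.
R4 reduces to 0 = 0, so the extra equation is consistent.
Reading off the reduced rows gives x_1 = 3, x_2 = -5, x_3 = -6.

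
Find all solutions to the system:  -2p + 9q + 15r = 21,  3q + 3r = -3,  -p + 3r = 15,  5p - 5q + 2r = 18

Row-reduce the augmented matrix:
R1 ← R1 / (-2).
R3 ← R3 + 1·R1.
R4 ← R4 − 5·R1.
R2 ← R2 / (3).
R1 ← R1 + 9/2·R2.
R3 ← R3 + 9/2·R2.
R4 ← R4 − 35/2·R2.
Swap R3 and R4.
R3 ← R3 / (22).
R1 ← R1 + 3·R3.
R2 ← R2 − 1·R3.
R4 reduces to 0 = 0, so the extra equation is consistent.
Reading off the reduced rows gives p = -3, q = -5, r = 4.

p = -3, q = -5, r = 4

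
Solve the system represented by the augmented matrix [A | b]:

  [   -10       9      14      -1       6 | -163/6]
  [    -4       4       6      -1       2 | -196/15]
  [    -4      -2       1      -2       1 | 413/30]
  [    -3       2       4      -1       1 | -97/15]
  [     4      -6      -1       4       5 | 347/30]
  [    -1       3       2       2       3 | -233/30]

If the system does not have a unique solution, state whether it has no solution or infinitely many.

Row-reduce the augmented matrix:
R1 ← R1 / (-10).
R2 ← R2 + 4·R1.
R3 ← R3 + 4·R1.
R4 ← R4 + 3·R1.
R5 ← R5 − 4·R1.
R6 ← R6 + 1·R1.
R2 ← R2 / (2/5).
R1 ← R1 + 9/10·R2.
R3 ← R3 + 28/5·R2.
R4 ← R4 + 7/10·R2.
R5 ← R5 + 12/5·R2.
R6 ← R6 − 21/10·R2.
R1 ← R1 + 1/2·R3.
R2 ← R2 − 1·R3.
R4 ← R4 − 1/2·R3.
R5 ← R5 − 7·R3.
R6 ← R6 + 3/2·R3.
R4 ← R4 / (13/4).
R1 ← R1 + 25/4·R4.
R2 ← R2 − 17/2·R4.
R3 ← R3 + 10·R4.
R5 ← R5 − 70·R4.
R6 ← R6 + 39/4·R4.
R5 ← R5 / (142/13).
R1 ← R1 + 15/13·R5.
R2 ← R2 − 10/13·R5.
R3 ← R3 + 11/13·R5.
R4 ← R4 − 8/13·R5.
R6 reduces to 0 = 0, so the extra equation is consistent.
Reading off the reduced rows gives x_1 = -12/5, x_2 = -5/2, x_3 = -5/2, x_4 = -1/3, x_5 = 1.

x_1 = -12/5, x_2 = -5/2, x_3 = -5/2, x_4 = -1/3, x_5 = 1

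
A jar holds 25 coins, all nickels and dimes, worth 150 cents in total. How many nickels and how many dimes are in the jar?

nickels: 20, dimes: 5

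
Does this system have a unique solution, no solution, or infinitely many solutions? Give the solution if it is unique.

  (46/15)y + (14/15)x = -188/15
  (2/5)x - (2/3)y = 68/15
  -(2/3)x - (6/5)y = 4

x = 3, y = -5

Row-reduce the augmented matrix:
R1 ← R1 / (14/15).
R2 ← R2 − 2/5·R1.
R3 ← R3 + 2/3·R1.
R2 ← R2 / (-208/105).
R1 ← R1 − 23/7·R2.
R3 ← R3 − 104/105·R2.
R3 reduces to 0 = 0, so the extra equation is consistent.
Reading off the reduced rows gives x = 3, y = -5.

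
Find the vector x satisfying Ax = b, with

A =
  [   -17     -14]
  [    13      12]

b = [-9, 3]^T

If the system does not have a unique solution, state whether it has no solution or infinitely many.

Row-reduce the augmented matrix:
R1 ← R1 / (-17).
R2 ← R2 − 13·R1.
R2 ← R2 / (22/17).
R1 ← R1 − 14/17·R2.
Reading off the reduced rows gives x_1 = 3, x_2 = -3.

x_1 = 3, x_2 = -3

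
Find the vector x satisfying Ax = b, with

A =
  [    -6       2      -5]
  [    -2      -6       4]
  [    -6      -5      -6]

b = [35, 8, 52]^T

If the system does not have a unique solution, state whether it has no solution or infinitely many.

x_1 = -4, x_2 = -2, x_3 = -3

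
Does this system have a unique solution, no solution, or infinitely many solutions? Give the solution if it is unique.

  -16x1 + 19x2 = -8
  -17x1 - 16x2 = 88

Row-reduce the augmented matrix:
R1 ← R1 / (-16).
R2 ← R2 + 17·R1.
R2 ← R2 / (-579/16).
R1 ← R1 + 19/16·R2.
Reading off the reduced rows gives x1 = -8/3, x2 = -8/3.

x1 = -8/3, x2 = -8/3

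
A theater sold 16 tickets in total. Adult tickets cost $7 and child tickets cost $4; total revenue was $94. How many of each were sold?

Let a = adult tickets, c = child tickets.
  a + c = 16
  7a + 4c = 94
From equation 1: a = 16 − c.
Substitute into equation 2 and solve: c = 6.
Then a = 10.

adult tickets: 10, child tickets: 6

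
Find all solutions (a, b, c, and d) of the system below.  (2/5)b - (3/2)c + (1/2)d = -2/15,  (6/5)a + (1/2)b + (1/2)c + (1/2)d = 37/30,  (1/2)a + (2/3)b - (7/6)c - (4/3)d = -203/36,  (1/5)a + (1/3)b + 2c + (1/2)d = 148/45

a = -1/2, b = -1/3, c = 1, d = 3

Row-reduce the augmented matrix:
Swap R1 and R2.
R1 ← R1 / (6/5).
R3 ← R3 − 1/2·R1.
R4 ← R4 − 1/5·R1.
R2 ← R2 / (2/5).
R1 ← R1 − 5/12·R2.
R3 ← R3 − 11/24·R2.
R4 ← R4 − 1/4·R2.
R3 ← R3 / (11/32).
R1 ← R1 − 95/48·R3.
R2 ← R2 + 15/4·R3.
R4 ← R4 − 137/48·R3.
R4 ← R4 / (3497/198).
R1 ← R1 − 1195/99·R4.
R2 ← R2 + 240/11·R4.
R3 ← R3 + 203/33·R4.
Reading off the reduced rows gives a = -1/2, b = -1/3, c = 1, d = 3.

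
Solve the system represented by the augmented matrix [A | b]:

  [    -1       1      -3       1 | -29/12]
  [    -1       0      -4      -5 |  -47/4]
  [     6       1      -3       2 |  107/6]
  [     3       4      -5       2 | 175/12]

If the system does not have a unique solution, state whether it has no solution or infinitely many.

Row-reduce the augmented matrix:
R1 ← R1 / (-1).
R2 ← R2 + 1·R1.
R3 ← R3 − 6·R1.
R4 ← R4 − 3·R1.
R2 ← R2 / (-1).
R1 ← R1 + 1·R2.
R3 ← R3 − 7·R2.
R4 ← R4 − 7·R2.
R3 ← R3 / (-28).
R1 ← R1 − 4·R3.
R2 ← R2 − 1·R3.
R4 ← R4 + 21·R3.
R4 ← R4 / (-23/2).
R1 ← R1 − 1/7·R4.
R2 ← R2 − 67/14·R4.
R3 ← R3 − 17/14·R4.
Reading off the reduced rows gives x_1 = 11/4, x_2 = 7/3, x_3 = 1, x_4 = 1.

x_1 = 11/4, x_2 = 7/3, x_3 = 1, x_4 = 1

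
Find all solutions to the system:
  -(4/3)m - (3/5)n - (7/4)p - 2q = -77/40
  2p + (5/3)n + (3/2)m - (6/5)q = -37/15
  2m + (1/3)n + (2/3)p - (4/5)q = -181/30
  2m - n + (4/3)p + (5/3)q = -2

Row-reduce the augmented matrix:
R1 ← R1 / (-4/3).
R2 ← R2 − 3/2·R1.
R3 ← R3 − 2·R1.
R4 ← R4 − 2·R1.
R2 ← R2 / (119/120).
R1 ← R1 − 9/20·R2.
R3 ← R3 + 17/30·R2.
R4 ← R4 + 19/10·R2.
R3 ← R3 / (-163/84).
R1 ← R1 − 309/238·R3.
R2 ← R2 − 15/476·R3.
R4 ← R4 + 1759/1428·R3.
R4 ← R4 / (-177889/41565).
R1 ← R1 + 11028/13855·R4.
R2 ← R2 + 9900/2771·R4.
R3 ← R3 − 2424/815·R4.
Reading off the reduced rows gives m = -3, n = 1/2, p = 3/2, q = 3/2.

m = -3, n = 1/2, p = 3/2, q = 3/2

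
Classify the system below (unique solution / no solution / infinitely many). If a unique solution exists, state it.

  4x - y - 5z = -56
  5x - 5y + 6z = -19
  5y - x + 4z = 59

x = -5, y = 6, z = 6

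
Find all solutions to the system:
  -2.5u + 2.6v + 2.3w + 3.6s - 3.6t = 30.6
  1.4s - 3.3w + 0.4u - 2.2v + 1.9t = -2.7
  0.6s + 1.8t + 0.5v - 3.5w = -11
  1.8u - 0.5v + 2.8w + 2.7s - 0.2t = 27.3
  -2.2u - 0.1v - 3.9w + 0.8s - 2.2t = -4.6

Row-reduce the augmented matrix:
R1 ← R1 / (-5/2).
R2 ← R2 − 2/5·R1.
R4 ← R4 − 9/5·R1.
R5 ← R5 + 11/5·R1.
R2 ← R2 / (-223/125).
R1 ← R1 + 26/25·R2.
R3 ← R3 − 1/2·R2.
R4 ← R4 − 343/250·R2.
R5 ← R5 + 597/250·R2.
R3 ← R3 / (-3855/892).
R1 ← R1 − 176/223·R3.
R2 ← R2 − 733/446·R3.
R4 ← R4 − 9817/4460·R3.
R5 ← R5 + 8917/4460·R3.
R4 ← R4 / (1426217/192750).
R1 ← R1 + 45898/19275·R4.
R2 ← R2 + 12892/19275·R4.
R3 ← R3 + 5146/19275·R4.
R5 ← R5 + 534571/96375·R4.
R5 ← R5 / (-16468579/7131085).
R1 ← R1 − 1211809/1426217·R5.
R2 ← R2 − 32935/1426217·R5.
R3 ← R3 + 24221/46007·R5.
R4 ← R4 + 128759/1426217·R5.
Reading off the reduced rows gives u = 1, v = -1, w = 3, s = 6, t = -2.

u = 1, v = -1, w = 3, s = 6, t = -2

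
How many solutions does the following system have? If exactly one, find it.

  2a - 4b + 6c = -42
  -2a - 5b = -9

infinitely many solutions

Row-reduce:
R1 ← R1 / (2).
R2 ← R2 + 2·R1.
R2 ← R2 / (-9).
R1 ← R1 + 2·R2.
Rank is 2 with 3 unknowns, leaving c free.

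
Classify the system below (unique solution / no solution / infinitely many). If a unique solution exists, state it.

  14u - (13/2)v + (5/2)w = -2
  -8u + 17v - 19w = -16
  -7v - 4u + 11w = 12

Row-reduce:
R1 ← R1 / (14).
R2 ← R2 + 8·R1.
R3 ← R3 + 4·R1.
R2 ← R2 / (93/7).
R1 ← R1 + 13/28·R2.
R3 ← R3 + 62/7·R2.
Rank is 2 with 3 unknowns, leaving w free.

infinitely many solutions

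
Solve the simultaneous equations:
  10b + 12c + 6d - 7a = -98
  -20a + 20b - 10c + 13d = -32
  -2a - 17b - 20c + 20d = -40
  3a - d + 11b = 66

Row-reduce the augmented matrix:
R1 ← R1 / (-7).
R2 ← R2 + 20·R1.
R3 ← R3 + 2·R1.
R4 ← R4 − 3·R1.
R2 ← R2 / (-60/7).
R1 ← R1 + 10/7·R2.
R3 ← R3 + 139/7·R2.
R4 ← R4 − 107/7·R2.
R3 ← R3 / (475/6).
R1 ← R1 − 17/3·R3.
R2 ← R2 − 31/6·R3.
R4 ← R4 + 443/6·R3.
R4 ← R4 / (47947/2375).
R1 ← R1 + 5136/2375·R4.
R2 ← R2 + 3174/2375·R4.
R3 ← R3 − 1673/4750·R4.
Reading off the reduced rows gives a = 6, b = 4, c = -6, d = -4.

a = 6, b = 4, c = -6, d = -4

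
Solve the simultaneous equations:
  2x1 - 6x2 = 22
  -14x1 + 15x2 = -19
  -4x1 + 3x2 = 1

Row-reduce the augmented matrix:
R1 ← R1 / (2).
R2 ← R2 + 14·R1.
R3 ← R3 + 4·R1.
R2 ← R2 / (-27).
R1 ← R1 + 3·R2.
R3 ← R3 + 9·R2.
R3 reduces to 0 = 0, so the extra equation is consistent.
Reading off the reduced rows gives x1 = -4, x2 = -5.

x1 = -4, x2 = -5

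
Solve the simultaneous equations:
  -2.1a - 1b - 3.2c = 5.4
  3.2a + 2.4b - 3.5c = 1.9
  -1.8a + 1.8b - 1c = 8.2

a = -2, b = 2, c = -1

Row-reduce the augmented matrix:
R1 ← R1 / (-21/10).
R2 ← R2 − 16/5·R1.
R3 ← R3 + 9/5·R1.
R2 ← R2 / (92/105).
R1 ← R1 − 10/21·R2.
R3 ← R3 − 93/35·R2.
R3 ← R3 / (24973/920).
R1 ← R1 − 559/92·R3.
R2 ← R2 + 1759/184·R3.
Reading off the reduced rows gives a = -2, b = 2, c = -1.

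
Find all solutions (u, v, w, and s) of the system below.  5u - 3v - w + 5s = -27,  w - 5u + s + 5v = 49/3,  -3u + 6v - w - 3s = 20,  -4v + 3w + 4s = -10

Row-reduce the augmented matrix:
R1 ← R1 / (5).
R2 ← R2 + 5·R1.
R3 ← R3 + 3·R1.
R2 ← R2 / (2).
R1 ← R1 + 3/5·R2.
R3 ← R3 − 21/5·R2.
R4 ← R4 + 4·R2.
R3 ← R3 / (-8/5).
R1 ← R1 + 1/5·R3.
R4 ← R4 − 3·R3.
R4 ← R4 / (-61/8).
R1 ← R1 − 35/8·R4.
R2 ← R2 − 3·R4.
R3 ← R3 − 63/8·R4.
Reading off the reduced rows gives u = -5/3, v = 5/3, w = 2, s = -7/3.

u = -5/3, v = 5/3, w = 2, s = -7/3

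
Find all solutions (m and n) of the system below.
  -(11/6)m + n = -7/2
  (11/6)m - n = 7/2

infinitely many solutions

Row-reduce:
R1 ← R1 / (-11/6).
R2 ← R2 − 11/6·R1.
Rank is 1 with 2 unknowns, leaving n free.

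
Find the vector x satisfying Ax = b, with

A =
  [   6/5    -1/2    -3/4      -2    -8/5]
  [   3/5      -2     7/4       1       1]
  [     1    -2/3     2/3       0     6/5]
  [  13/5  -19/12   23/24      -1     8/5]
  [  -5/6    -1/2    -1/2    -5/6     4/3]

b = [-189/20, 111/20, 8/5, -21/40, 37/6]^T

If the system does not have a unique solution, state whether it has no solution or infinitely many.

Row-reduce:
R1 ← R1 / (6/5).
R2 ← R2 − 3/5·R1.
R3 ← R3 − 1·R1.
R4 ← R4 − 13/5·R1.
R5 ← R5 + 5/6·R1.
R2 ← R2 / (-7/4).
R1 ← R1 + 5/12·R2.
R3 ← R3 + 1/4·R2.
R4 ← R4 + 1/2·R2.
R5 ← R5 + 61/72·R2.
R3 ← R3 / (83/84).
R1 ← R1 + 95/84·R3.
R2 ← R2 + 17/14·R3.
R4 ← R4 − 83/42·R3.
R5 ← R5 + 1033/504·R3.
Swap R4 and R5.
R4 ← R4 / (-487/1494).
R1 ← R1 + 140/249·R4.
R2 ← R2 − 46/83·R4.
R3 ← R3 − 116/83·R4.
Row 5 reduces to 0 = 1, a contradiction. The system is inconsistent.

no solution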